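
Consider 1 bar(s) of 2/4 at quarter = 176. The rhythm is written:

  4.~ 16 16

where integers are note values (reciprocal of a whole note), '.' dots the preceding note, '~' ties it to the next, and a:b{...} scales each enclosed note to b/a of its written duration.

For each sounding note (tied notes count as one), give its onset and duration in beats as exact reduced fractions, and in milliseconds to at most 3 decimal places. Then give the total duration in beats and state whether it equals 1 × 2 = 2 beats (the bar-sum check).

1) 0.0ms=0b +596.591ms=7/4b
2) 596.591ms=7/4b +85.227ms=1/4b
Σ=2b of 2 (176bpm 2/4) — PASS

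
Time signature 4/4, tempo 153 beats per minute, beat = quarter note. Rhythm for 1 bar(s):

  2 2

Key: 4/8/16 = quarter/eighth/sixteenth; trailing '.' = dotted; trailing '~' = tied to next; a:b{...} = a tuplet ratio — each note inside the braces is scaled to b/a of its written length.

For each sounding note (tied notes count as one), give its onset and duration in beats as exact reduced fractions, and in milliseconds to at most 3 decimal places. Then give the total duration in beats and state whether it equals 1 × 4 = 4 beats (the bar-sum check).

1) 0.0ms=0b +784.314ms=2b
2) 784.314ms=2b +784.314ms=2b
Σ=4b of 4 (153bpm 4/4) — PASS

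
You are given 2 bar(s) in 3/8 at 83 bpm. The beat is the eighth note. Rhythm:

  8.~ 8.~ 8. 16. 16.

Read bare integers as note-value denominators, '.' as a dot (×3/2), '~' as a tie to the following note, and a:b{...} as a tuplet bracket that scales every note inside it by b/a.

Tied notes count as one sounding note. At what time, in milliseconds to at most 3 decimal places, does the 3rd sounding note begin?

note 3 onset = 21/4b = 3795.181ms

1. 0.0ms @ 0 + 3253.012ms (9/2)
2. 3253.012ms @ 9/2 + 542.169ms (3/4)
3. 3795.181ms @ 21/4 + 542.169ms (3/4)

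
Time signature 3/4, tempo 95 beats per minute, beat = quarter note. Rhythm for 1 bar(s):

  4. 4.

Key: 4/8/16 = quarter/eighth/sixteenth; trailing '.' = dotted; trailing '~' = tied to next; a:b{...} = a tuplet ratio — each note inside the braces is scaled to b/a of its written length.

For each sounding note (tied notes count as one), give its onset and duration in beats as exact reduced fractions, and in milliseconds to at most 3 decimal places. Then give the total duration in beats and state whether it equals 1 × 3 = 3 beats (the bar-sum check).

1) 0.0ms=0b +947.368ms=3/2b
2) 947.368ms=3/2b +947.368ms=3/2b
Σ=3b of 3 (95bpm 3/4) — PASS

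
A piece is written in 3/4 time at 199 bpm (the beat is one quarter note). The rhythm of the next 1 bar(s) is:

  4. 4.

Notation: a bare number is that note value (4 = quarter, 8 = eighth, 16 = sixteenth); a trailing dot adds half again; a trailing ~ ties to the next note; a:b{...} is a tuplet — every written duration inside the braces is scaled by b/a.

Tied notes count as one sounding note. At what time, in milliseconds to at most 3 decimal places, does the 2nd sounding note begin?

note 2 onset = 3/2b = 452.261ms

1. 0.0ms @ 0 + 452.261ms (3/2)
2. 452.261ms @ 3/2 + 452.261ms (3/2)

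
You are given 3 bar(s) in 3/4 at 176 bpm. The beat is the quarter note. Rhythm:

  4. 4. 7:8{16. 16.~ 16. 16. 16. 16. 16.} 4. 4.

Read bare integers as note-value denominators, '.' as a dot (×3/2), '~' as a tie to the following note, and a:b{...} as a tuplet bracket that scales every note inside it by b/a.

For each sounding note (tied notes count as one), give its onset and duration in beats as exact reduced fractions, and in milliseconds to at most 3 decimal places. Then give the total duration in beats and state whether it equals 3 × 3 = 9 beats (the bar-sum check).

1) 0.0ms=0b +511.364ms=3/2b
2) 511.364ms=3/2b +511.364ms=3/2b
3) 1022.727ms=3b +146.104ms=3/7b
4) 1168.831ms=24/7b +292.208ms=6/7b
5) 1461.039ms=30/7b +146.104ms=3/7b
6) 1607.143ms=33/7b +146.104ms=3/7b
7) 1753.247ms=36/7b +146.104ms=3/7b
8) 1899.351ms=39/7b +146.104ms=3/7b
9) 2045.455ms=6b +511.364ms=3/2b
10) 2556.818ms=15/2b +511.364ms=3/2b
Σ=9b of 9 (176bpm 3/4) — PASS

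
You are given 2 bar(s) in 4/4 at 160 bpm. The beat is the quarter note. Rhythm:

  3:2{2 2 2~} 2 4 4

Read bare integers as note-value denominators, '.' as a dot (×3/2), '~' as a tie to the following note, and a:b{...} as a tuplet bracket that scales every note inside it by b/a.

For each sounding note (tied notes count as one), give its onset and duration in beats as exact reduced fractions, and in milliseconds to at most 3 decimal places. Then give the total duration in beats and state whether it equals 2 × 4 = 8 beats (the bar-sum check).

1) 0.0ms=0b +500.0ms=4/3b
2) 500.0ms=4/3b +500.0ms=4/3b
3) 1000.0ms=8/3b +1250.0ms=10/3b
4) 2250.0ms=6b +375.0ms=1b
5) 2625.0ms=7b +375.0ms=1b
Σ=8b of 8 (160bpm 4/4) — PASS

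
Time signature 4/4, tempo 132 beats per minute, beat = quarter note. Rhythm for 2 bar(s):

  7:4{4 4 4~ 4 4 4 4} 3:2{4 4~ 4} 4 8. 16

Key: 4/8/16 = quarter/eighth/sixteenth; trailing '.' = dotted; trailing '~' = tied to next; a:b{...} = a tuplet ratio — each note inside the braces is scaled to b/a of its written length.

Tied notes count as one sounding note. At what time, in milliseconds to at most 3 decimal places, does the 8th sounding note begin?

note 8 onset = 14/3b = 2121.212ms

1. 0.0ms @ 0 + 259.74ms (4/7)
2. 259.74ms @ 4/7 + 259.74ms (4/7)
3. 519.481ms @ 8/7 + 519.481ms (8/7)
4. 1038.961ms @ 16/7 + 259.74ms (4/7)
5. 1298.701ms @ 20/7 + 259.74ms (4/7)
6. 1558.442ms @ 24/7 + 259.74ms (4/7)
7. 1818.182ms @ 4 + 303.03ms (2/3)
8. 2121.212ms @ 14/3 + 606.061ms (4/3)
9. 2727.273ms @ 6 + 454.545ms (1)
10. 3181.818ms @ 7 + 340.909ms (3/4)
11. 3522.727ms @ 31/4 + 113.636ms (1/4)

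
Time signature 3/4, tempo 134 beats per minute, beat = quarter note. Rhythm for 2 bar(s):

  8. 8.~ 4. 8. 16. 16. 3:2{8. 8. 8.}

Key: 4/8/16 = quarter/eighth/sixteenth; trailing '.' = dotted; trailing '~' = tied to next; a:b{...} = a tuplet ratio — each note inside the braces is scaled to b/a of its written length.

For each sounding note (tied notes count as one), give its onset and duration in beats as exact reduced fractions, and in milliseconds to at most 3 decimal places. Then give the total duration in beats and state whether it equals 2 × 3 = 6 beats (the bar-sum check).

1) 0.0ms=0b +335.821ms=3/4b
2) 335.821ms=3/4b +1007.463ms=9/4b
3) 1343.284ms=3b +335.821ms=3/4b
4) 1679.104ms=15/4b +167.91ms=3/8b
5) 1847.015ms=33/8b +167.91ms=3/8b
6) 2014.925ms=9/2b +223.881ms=1/2b
7) 2238.806ms=5b +223.881ms=1/2b
8) 2462.687ms=11/2b +223.881ms=1/2b
Σ=6b of 6 (134bpm 3/4) — PASS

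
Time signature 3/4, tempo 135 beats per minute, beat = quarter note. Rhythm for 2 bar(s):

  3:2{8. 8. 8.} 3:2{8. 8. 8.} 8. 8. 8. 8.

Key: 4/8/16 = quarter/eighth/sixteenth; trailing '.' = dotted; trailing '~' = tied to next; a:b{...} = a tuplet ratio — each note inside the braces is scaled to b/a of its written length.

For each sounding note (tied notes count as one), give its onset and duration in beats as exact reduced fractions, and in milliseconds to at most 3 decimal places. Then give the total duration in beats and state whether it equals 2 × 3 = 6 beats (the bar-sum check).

1) 0.0ms=0b +222.222ms=1/2b
2) 222.222ms=1/2b +222.222ms=1/2b
3) 444.444ms=1b +222.222ms=1/2b
4) 666.667ms=3/2b +222.222ms=1/2b
5) 888.889ms=2b +222.222ms=1/2b
6) 1111.111ms=5/2b +222.222ms=1/2b
7) 1333.333ms=3b +333.333ms=3/4b
8) 1666.667ms=15/4b +333.333ms=3/4b
9) 2000.0ms=9/2b +333.333ms=3/4b
10) 2333.333ms=21/4b +333.333ms=3/4b
Σ=6b of 6 (135bpm 3/4) — PASS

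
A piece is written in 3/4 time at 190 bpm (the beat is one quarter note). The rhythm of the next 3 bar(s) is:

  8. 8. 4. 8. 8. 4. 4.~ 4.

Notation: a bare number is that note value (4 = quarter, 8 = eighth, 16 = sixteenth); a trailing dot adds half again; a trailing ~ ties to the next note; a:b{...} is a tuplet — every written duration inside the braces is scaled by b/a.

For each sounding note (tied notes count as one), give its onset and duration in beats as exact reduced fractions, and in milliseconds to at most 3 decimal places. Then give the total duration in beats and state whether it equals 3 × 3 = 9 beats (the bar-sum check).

1) 0.0ms=0b +236.842ms=3/4b
2) 236.842ms=3/4b +236.842ms=3/4b
3) 473.684ms=3/2b +473.684ms=3/2b
4) 947.368ms=3b +236.842ms=3/4b
5) 1184.211ms=15/4b +236.842ms=3/4b
6) 1421.053ms=9/2b +473.684ms=3/2b
7) 1894.737ms=6b +947.368ms=3b
Σ=9b of 9 (190bpm 3/4) — PASS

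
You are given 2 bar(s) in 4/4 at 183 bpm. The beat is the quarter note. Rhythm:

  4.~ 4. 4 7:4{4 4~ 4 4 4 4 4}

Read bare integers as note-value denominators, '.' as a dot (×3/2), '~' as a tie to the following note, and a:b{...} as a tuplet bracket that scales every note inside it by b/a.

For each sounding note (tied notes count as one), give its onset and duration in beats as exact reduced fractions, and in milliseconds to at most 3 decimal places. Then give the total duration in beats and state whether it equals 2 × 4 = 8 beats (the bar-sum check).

1) 0.0ms=0b +983.607ms=3b
2) 983.607ms=3b +327.869ms=1b
3) 1311.475ms=4b +187.354ms=4/7b
4) 1498.829ms=32/7b +374.707ms=8/7b
5) 1873.536ms=40/7b +187.354ms=4/7b
6) 2060.89ms=44/7b +187.354ms=4/7b
7) 2248.244ms=48/7b +187.354ms=4/7b
8) 2435.597ms=52/7b +187.354ms=4/7b
Σ=8b of 8 (183bpm 4/4) — PASS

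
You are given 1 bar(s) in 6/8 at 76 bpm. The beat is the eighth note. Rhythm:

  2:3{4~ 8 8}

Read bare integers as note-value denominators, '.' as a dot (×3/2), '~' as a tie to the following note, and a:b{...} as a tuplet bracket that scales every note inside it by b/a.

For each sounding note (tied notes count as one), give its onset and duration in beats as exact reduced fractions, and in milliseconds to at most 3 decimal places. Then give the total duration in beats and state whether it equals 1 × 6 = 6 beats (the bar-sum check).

1) 0.0ms=0b +3552.632ms=9/2b
2) 3552.632ms=9/2b +1184.211ms=3/2b
Σ=6b of 6 (76bpm 6/8) — PASS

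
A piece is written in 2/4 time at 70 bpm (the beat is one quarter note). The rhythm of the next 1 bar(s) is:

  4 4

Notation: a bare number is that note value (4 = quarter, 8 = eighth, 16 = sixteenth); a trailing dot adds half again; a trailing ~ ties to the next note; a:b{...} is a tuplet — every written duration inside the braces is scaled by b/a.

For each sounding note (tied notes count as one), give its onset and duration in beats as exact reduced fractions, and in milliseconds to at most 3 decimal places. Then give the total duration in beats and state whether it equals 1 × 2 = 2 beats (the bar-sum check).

1) 0.0ms=0b +857.143ms=1b
2) 857.143ms=1b +857.143ms=1b
Σ=2b of 2 (70bpm 2/4) — PASS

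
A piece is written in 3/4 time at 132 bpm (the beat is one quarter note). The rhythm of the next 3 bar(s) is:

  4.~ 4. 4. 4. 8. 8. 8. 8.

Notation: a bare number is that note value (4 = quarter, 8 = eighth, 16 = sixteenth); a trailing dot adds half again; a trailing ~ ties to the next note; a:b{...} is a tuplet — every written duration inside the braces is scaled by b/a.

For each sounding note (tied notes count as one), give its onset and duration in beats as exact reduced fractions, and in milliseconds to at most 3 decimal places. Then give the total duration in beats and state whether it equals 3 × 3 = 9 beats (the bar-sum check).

1) 0.0ms=0b +1363.636ms=3b
2) 1363.636ms=3b +681.818ms=3/2b
3) 2045.455ms=9/2b +681.818ms=3/2b
4) 2727.273ms=6b +340.909ms=3/4b
5) 3068.182ms=27/4b +340.909ms=3/4b
6) 3409.091ms=15/2b +340.909ms=3/4b
7) 3750.0ms=33/4b +340.909ms=3/4b
Σ=9b of 9 (132bpm 3/4) — PASS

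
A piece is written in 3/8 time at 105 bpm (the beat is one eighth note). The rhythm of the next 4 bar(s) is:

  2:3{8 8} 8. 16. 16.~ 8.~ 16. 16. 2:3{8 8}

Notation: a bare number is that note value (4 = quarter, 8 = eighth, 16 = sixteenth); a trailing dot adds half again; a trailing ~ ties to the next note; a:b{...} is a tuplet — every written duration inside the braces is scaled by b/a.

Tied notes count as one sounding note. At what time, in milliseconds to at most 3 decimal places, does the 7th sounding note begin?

note 7 onset = 9b = 5142.857ms

1. 0.0ms @ 0 + 857.143ms (3/2)
2. 857.143ms @ 3/2 + 857.143ms (3/2)
3. 1714.286ms @ 3 + 857.143ms (3/2)
4. 2571.429ms @ 9/2 + 428.571ms (3/4)
5. 3000.0ms @ 21/4 + 1714.286ms (3)
6. 4714.286ms @ 33/4 + 428.571ms (3/4)
7. 5142.857ms @ 9 + 857.143ms (3/2)
8. 6000.0ms @ 21/2 + 857.143ms (3/2)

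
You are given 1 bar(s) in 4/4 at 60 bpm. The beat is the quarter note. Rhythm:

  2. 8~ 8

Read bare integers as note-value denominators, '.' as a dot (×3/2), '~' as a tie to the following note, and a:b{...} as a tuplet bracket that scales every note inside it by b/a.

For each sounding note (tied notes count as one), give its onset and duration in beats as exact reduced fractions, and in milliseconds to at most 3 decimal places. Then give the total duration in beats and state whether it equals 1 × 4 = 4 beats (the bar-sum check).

1) 0.0ms=0b +3000.0ms=3b
2) 3000.0ms=3b +1000.0ms=1b
Σ=4b of 4 (60bpm 4/4) — PASS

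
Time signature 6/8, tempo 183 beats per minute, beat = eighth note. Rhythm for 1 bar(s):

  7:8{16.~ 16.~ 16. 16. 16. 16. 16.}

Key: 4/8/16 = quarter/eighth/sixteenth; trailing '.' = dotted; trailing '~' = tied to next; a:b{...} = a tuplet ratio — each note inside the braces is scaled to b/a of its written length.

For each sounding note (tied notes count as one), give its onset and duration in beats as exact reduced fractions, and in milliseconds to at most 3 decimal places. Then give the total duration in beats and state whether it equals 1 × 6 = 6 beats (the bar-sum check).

1) 0.0ms=0b +843.091ms=18/7b
2) 843.091ms=18/7b +281.03ms=6/7b
3) 1124.122ms=24/7b +281.03ms=6/7b
4) 1405.152ms=30/7b +281.03ms=6/7b
5) 1686.183ms=36/7b +281.03ms=6/7b
Σ=6b of 6 (183bpm 6/8) — PASS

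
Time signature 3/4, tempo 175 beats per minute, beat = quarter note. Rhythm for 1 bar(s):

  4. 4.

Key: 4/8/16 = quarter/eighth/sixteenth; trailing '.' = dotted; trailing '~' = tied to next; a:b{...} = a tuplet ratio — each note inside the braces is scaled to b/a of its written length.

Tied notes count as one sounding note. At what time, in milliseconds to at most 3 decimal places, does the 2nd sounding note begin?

note 2 onset = 3/2b = 514.286ms

1. 0.0ms @ 0 + 514.286ms (3/2)
2. 514.286ms @ 3/2 + 514.286ms (3/2)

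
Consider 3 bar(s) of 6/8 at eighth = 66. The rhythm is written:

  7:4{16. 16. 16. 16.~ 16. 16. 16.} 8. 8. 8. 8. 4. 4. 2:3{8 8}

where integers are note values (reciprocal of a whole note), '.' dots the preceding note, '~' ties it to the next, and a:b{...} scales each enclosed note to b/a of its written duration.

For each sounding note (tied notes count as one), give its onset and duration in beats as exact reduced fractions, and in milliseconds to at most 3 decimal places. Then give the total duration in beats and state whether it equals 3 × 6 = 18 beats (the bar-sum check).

1) 0.0ms=0b +389.61ms=3/7b
2) 389.61ms=3/7b +389.61ms=3/7b
3) 779.221ms=6/7b +389.61ms=3/7b
4) 1168.831ms=9/7b +779.221ms=6/7b
5) 1948.052ms=15/7b +389.61ms=3/7b
6) 2337.662ms=18/7b +389.61ms=3/7b
7) 2727.273ms=3b +1363.636ms=3/2b
8) 4090.909ms=9/2b +1363.636ms=3/2b
9) 5454.545ms=6b +1363.636ms=3/2b
10) 6818.182ms=15/2b +1363.636ms=3/2b
11) 8181.818ms=9b +2727.273ms=3b
12) 10909.091ms=12b +2727.273ms=3b
13) 13636.364ms=15b +1363.636ms=3/2b
14) 15000.0ms=33/2b +1363.636ms=3/2b
Σ=18b of 18 (66bpm 6/8) — PASS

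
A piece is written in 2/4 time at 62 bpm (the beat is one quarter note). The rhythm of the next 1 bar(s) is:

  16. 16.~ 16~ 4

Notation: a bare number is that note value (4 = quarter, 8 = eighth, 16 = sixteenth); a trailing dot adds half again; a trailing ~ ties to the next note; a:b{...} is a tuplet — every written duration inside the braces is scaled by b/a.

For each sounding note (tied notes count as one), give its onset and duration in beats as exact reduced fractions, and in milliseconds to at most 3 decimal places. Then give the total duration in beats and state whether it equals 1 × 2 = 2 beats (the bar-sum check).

1) 0.0ms=0b +362.903ms=3/8b
2) 362.903ms=3/8b +1572.581ms=13/8b
Σ=2b of 2 (62bpm 2/4) — PASS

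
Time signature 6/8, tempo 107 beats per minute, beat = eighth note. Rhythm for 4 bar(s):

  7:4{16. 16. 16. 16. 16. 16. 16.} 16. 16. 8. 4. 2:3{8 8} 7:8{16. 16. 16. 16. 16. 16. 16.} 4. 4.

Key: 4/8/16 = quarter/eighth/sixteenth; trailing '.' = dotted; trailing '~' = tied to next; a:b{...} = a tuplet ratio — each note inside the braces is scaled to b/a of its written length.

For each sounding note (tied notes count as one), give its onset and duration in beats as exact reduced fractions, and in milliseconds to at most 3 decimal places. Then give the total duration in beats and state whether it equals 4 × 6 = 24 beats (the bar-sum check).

1) 0.0ms=0b +240.32ms=3/7b
2) 240.32ms=3/7b +240.32ms=3/7b
3) 480.641ms=6/7b +240.32ms=3/7b
4) 720.961ms=9/7b +240.32ms=3/7b
5) 961.282ms=12/7b +240.32ms=3/7b
6) 1201.602ms=15/7b +240.32ms=3/7b
7) 1441.923ms=18/7b +240.32ms=3/7b
8) 1682.243ms=3b +420.561ms=3/4b
9) 2102.804ms=15/4b +420.561ms=3/4b
10) 2523.364ms=9/2b +841.121ms=3/2b
11) 3364.486ms=6b +1682.243ms=3b
12) 5046.729ms=9b +841.121ms=3/2b
13) 5887.85ms=21/2b +841.121ms=3/2b
14) 6728.972ms=12b +480.641ms=6/7b
15) 7209.613ms=90/7b +480.641ms=6/7b
16) 7690.254ms=96/7b +480.641ms=6/7b
17) 8170.895ms=102/7b +480.641ms=6/7b
18) 8651.535ms=108/7b +480.641ms=6/7b
19) 9132.176ms=114/7b +480.641ms=6/7b
20) 9612.817ms=120/7b +480.641ms=6/7b
21) 10093.458ms=18b +1682.243ms=3b
22) 11775.701ms=21b +1682.243ms=3b
Σ=24b of 24 (107bpm 6/8) — PASS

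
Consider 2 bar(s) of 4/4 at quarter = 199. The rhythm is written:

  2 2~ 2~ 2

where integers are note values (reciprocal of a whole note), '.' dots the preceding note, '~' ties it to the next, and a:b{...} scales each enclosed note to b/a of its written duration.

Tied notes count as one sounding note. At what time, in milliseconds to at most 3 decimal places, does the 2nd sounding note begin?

1. 0.0ms @ 0 + 603.015ms (2)
2. 603.015ms @ 2 + 1809.045ms (6)

note 2 onset = 2b = 603.015ms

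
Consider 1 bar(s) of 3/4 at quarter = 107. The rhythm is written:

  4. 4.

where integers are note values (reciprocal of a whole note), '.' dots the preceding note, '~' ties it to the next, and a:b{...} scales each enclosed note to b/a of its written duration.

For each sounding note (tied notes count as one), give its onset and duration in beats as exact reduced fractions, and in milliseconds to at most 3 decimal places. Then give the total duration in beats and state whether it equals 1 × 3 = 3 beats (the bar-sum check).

1) 0.0ms=0b +841.121ms=3/2b
2) 841.121ms=3/2b +841.121ms=3/2b
Σ=3b of 3 (107bpm 3/4) — PASS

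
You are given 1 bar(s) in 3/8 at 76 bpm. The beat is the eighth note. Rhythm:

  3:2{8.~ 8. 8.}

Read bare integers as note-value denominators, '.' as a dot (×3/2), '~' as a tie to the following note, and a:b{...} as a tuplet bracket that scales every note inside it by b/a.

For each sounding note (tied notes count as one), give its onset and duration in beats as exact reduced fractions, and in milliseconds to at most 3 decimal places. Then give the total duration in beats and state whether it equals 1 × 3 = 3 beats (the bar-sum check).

1) 0.0ms=0b +1578.947ms=2b
2) 1578.947ms=2b +789.474ms=1b
Σ=3b of 3 (76bpm 3/8) — PASS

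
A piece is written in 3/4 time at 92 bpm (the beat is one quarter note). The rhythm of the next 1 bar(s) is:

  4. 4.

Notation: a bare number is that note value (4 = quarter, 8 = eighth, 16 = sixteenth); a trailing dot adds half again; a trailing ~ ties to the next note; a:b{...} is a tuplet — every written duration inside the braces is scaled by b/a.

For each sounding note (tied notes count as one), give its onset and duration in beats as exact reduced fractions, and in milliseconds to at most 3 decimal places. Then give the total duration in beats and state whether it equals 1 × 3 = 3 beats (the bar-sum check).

1) 0.0ms=0b +978.261ms=3/2b
2) 978.261ms=3/2b +978.261ms=3/2b
Σ=3b of 3 (92bpm 3/4) — PASS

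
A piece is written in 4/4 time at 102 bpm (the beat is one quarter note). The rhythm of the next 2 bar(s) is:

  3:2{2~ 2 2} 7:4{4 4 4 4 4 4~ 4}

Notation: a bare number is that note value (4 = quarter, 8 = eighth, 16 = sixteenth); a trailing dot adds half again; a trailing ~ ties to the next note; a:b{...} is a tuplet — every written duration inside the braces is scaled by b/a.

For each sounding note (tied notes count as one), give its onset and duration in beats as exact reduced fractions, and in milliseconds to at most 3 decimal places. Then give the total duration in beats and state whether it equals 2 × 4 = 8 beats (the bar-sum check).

1) 0.0ms=0b +1568.627ms=8/3b
2) 1568.627ms=8/3b +784.314ms=4/3b
3) 2352.941ms=4b +336.134ms=4/7b
4) 2689.076ms=32/7b +336.134ms=4/7b
5) 3025.21ms=36/7b +336.134ms=4/7b
6) 3361.345ms=40/7b +336.134ms=4/7b
7) 3697.479ms=44/7b +336.134ms=4/7b
8) 4033.613ms=48/7b +672.269ms=8/7b
Σ=8b of 8 (102bpm 4/4) — PASS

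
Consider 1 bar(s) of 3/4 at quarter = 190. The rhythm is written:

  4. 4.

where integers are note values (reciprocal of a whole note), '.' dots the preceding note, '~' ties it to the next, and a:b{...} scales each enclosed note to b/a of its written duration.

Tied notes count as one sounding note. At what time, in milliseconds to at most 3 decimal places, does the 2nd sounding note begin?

note 2 onset = 3/2b = 473.684ms

1. 0.0ms @ 0 + 473.684ms (3/2)
2. 473.684ms @ 3/2 + 473.684ms (3/2)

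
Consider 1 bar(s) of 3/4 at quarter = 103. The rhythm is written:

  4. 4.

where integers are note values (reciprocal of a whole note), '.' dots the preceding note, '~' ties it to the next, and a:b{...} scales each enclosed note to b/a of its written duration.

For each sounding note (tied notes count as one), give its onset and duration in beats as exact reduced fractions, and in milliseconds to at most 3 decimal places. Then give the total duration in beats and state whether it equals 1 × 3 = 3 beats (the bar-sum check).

1) 0.0ms=0b +873.786ms=3/2b
2) 873.786ms=3/2b +873.786ms=3/2b
Σ=3b of 3 (103bpm 3/4) — PASS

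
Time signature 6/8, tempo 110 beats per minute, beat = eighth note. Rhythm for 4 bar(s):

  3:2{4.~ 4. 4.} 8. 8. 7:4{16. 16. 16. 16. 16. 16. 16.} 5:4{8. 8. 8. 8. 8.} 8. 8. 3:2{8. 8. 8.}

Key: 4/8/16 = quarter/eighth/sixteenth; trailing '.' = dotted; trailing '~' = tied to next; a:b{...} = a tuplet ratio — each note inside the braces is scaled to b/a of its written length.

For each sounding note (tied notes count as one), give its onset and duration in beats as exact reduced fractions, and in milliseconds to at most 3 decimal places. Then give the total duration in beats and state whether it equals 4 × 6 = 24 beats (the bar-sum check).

1) 0.0ms=0b +2181.818ms=4b
2) 2181.818ms=4b +1090.909ms=2b
3) 3272.727ms=6b +818.182ms=3/2b
4) 4090.909ms=15/2b +818.182ms=3/2b
5) 4909.091ms=9b +233.766ms=3/7b
6) 5142.857ms=66/7b +233.766ms=3/7b
7) 5376.623ms=69/7b +233.766ms=3/7b
8) 5610.39ms=72/7b +233.766ms=3/7b
9) 5844.156ms=75/7b +233.766ms=3/7b
10) 6077.922ms=78/7b +233.766ms=3/7b
11) 6311.688ms=81/7b +233.766ms=3/7b
12) 6545.455ms=12b +654.545ms=6/5b
13) 7200.0ms=66/5b +654.545ms=6/5b
14) 7854.545ms=72/5b +654.545ms=6/5b
15) 8509.091ms=78/5b +654.545ms=6/5b
16) 9163.636ms=84/5b +654.545ms=6/5b
17) 9818.182ms=18b +818.182ms=3/2b
18) 10636.364ms=39/2b +818.182ms=3/2b
19) 11454.545ms=21b +545.455ms=1b
20) 12000.0ms=22b +545.455ms=1b
21) 12545.455ms=23b +545.455ms=1b
Σ=24b of 24 (110bpm 6/8) — PASS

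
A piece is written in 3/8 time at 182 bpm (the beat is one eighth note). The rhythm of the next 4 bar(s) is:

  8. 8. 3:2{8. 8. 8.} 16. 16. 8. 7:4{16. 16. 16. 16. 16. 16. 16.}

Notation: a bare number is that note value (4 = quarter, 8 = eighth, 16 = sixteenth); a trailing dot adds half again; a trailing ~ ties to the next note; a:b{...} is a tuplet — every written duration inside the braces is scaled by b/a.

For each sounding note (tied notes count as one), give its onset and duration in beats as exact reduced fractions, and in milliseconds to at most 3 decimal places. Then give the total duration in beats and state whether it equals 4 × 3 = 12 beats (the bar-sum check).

1) 0.0ms=0b +494.505ms=3/2b
2) 494.505ms=3/2b +494.505ms=3/2b
3) 989.011ms=3b +329.67ms=1b
4) 1318.681ms=4b +329.67ms=1b
5) 1648.352ms=5b +329.67ms=1b
6) 1978.022ms=6b +247.253ms=3/4b
7) 2225.275ms=27/4b +247.253ms=3/4b
8) 2472.527ms=15/2b +494.505ms=3/2b
9) 2967.033ms=9b +141.287ms=3/7b
10) 3108.32ms=66/7b +141.287ms=3/7b
11) 3249.608ms=69/7b +141.287ms=3/7b
12) 3390.895ms=72/7b +141.287ms=3/7b
13) 3532.182ms=75/7b +141.287ms=3/7b
14) 3673.469ms=78/7b +141.287ms=3/7b
15) 3814.757ms=81/7b +141.287ms=3/7b
Σ=12b of 12 (182bpm 3/8) — PASS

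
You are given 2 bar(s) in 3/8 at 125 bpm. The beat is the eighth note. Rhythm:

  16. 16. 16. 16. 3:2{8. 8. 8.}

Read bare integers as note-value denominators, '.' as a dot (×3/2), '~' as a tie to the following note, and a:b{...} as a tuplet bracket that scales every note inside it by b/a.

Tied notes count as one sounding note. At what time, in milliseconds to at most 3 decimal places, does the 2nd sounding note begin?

note 2 onset = 3/4b = 360.0ms

1. 0.0ms @ 0 + 360.0ms (3/4)
2. 360.0ms @ 3/4 + 360.0ms (3/4)
3. 720.0ms @ 3/2 + 360.0ms (3/4)
4. 1080.0ms @ 9/4 + 360.0ms (3/4)
5. 1440.0ms @ 3 + 480.0ms (1)
6. 1920.0ms @ 4 + 480.0ms (1)
7. 2400.0ms @ 5 + 480.0ms (1)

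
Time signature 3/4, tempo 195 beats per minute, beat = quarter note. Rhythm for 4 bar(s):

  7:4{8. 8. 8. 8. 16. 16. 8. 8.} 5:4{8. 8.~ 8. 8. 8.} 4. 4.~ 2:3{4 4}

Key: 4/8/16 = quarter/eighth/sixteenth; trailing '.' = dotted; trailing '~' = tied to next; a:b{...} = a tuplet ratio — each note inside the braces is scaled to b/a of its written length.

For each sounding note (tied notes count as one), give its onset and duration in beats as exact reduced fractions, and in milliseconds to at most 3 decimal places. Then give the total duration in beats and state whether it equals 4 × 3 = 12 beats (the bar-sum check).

1) 0.0ms=0b +131.868ms=3/7b
2) 131.868ms=3/7b +131.868ms=3/7b
3) 263.736ms=6/7b +131.868ms=3/7b
4) 395.604ms=9/7b +131.868ms=3/7b
5) 527.473ms=12/7b +65.934ms=3/14b
6) 593.407ms=27/14b +65.934ms=3/14b
7) 659.341ms=15/7b +131.868ms=3/7b
8) 791.209ms=18/7b +131.868ms=3/7b
9) 923.077ms=3b +184.615ms=3/5b
10) 1107.692ms=18/5b +369.231ms=6/5b
11) 1476.923ms=24/5b +184.615ms=3/5b
12) 1661.538ms=27/5b +184.615ms=3/5b
13) 1846.154ms=6b +461.538ms=3/2b
14) 2307.692ms=15/2b +923.077ms=3b
15) 3230.769ms=21/2b +461.538ms=3/2b
Σ=12b of 12 (195bpm 3/4) — PASS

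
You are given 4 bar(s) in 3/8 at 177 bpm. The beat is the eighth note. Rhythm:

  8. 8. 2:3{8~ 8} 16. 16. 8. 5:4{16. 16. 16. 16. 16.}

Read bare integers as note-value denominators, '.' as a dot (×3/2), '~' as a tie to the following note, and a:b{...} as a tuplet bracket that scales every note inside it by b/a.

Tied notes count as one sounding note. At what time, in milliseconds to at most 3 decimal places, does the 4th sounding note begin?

1. 0.0ms @ 0 + 508.475ms (3/2)
2. 508.475ms @ 3/2 + 508.475ms (3/2)
3. 1016.949ms @ 3 + 1016.949ms (3)
4. 2033.898ms @ 6 + 254.237ms (3/4)
5. 2288.136ms @ 27/4 + 254.237ms (3/4)
6. 2542.373ms @ 15/2 + 508.475ms (3/2)
7. 3050.847ms @ 9 + 203.39ms (3/5)
8. 3254.237ms @ 48/5 + 203.39ms (3/5)
9. 3457.627ms @ 51/5 + 203.39ms (3/5)
10. 3661.017ms @ 54/5 + 203.39ms (3/5)
11. 3864.407ms @ 57/5 + 203.39ms (3/5)

note 4 onset = 6b = 2033.898ms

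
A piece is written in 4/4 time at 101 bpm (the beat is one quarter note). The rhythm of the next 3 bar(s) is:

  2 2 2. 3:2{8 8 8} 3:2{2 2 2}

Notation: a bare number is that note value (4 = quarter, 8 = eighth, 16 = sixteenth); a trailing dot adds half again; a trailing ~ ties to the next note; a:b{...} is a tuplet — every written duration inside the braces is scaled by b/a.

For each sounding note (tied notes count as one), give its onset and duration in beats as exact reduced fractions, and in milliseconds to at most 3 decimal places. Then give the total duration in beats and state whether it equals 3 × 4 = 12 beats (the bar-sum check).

1) 0.0ms=0b +1188.119ms=2b
2) 1188.119ms=2b +1188.119ms=2b
3) 2376.238ms=4b +1782.178ms=3b
4) 4158.416ms=7b +198.02ms=1/3b
5) 4356.436ms=22/3b +198.02ms=1/3b
6) 4554.455ms=23/3b +198.02ms=1/3b
7) 4752.475ms=8b +792.079ms=4/3b
8) 5544.554ms=28/3b +792.079ms=4/3b
9) 6336.634ms=32/3b +792.079ms=4/3b
Σ=12b of 12 (101bpm 4/4) — PASS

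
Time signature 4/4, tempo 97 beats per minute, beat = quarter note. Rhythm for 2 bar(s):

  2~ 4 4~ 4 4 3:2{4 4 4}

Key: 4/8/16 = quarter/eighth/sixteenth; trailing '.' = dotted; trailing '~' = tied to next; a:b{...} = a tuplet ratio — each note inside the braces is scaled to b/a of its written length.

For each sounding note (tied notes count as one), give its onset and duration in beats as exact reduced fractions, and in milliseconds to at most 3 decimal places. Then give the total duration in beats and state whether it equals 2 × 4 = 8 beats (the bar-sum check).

1) 0.0ms=0b +1855.67ms=3b
2) 1855.67ms=3b +1237.113ms=2b
3) 3092.784ms=5b +618.557ms=1b
4) 3711.34ms=6b +412.371ms=2/3b
5) 4123.711ms=20/3b +412.371ms=2/3b
6) 4536.082ms=22/3b +412.371ms=2/3b
Σ=8b of 8 (97bpm 4/4) — PASS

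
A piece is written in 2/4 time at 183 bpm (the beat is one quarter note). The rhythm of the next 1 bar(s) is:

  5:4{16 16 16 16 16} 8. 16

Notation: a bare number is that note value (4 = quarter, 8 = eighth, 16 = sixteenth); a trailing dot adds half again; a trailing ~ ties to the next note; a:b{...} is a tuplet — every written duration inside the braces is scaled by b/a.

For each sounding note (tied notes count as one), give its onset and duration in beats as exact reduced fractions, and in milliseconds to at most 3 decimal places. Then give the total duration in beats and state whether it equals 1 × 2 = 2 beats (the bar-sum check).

1) 0.0ms=0b +65.574ms=1/5b
2) 65.574ms=1/5b +65.574ms=1/5b
3) 131.148ms=2/5b +65.574ms=1/5b
4) 196.721ms=3/5b +65.574ms=1/5b
5) 262.295ms=4/5b +65.574ms=1/5b
6) 327.869ms=1b +245.902ms=3/4b
7) 573.77ms=7/4b +81.967ms=1/4b
Σ=2b of 2 (183bpm 2/4) — PASS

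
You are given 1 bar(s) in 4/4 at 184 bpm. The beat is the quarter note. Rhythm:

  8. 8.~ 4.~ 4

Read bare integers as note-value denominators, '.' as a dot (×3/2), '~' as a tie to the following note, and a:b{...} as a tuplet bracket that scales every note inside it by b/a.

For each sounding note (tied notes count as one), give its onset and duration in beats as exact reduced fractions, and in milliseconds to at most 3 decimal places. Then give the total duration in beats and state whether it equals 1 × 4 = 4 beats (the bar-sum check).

1) 0.0ms=0b +244.565ms=3/4b
2) 244.565ms=3/4b +1059.783ms=13/4b
Σ=4b of 4 (184bpm 4/4) — PASS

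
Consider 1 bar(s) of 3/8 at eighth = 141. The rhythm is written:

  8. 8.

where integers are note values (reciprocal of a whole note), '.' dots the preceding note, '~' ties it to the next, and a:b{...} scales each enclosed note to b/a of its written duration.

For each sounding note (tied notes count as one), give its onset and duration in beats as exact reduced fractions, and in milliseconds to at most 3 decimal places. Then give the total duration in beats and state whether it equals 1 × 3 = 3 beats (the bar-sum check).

1) 0.0ms=0b +638.298ms=3/2b
2) 638.298ms=3/2b +638.298ms=3/2b
Σ=3b of 3 (141bpm 3/8) — PASS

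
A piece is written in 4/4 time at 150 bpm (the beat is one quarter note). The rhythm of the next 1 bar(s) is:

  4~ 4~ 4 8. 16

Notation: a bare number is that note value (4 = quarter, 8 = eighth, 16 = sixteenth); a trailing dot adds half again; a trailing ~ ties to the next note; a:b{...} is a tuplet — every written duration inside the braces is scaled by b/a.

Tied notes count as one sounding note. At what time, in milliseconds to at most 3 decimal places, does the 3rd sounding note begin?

1. 0.0ms @ 0 + 1200.0ms (3)
2. 1200.0ms @ 3 + 300.0ms (3/4)
3. 1500.0ms @ 15/4 + 100.0ms (1/4)

note 3 onset = 15/4b = 1500.0ms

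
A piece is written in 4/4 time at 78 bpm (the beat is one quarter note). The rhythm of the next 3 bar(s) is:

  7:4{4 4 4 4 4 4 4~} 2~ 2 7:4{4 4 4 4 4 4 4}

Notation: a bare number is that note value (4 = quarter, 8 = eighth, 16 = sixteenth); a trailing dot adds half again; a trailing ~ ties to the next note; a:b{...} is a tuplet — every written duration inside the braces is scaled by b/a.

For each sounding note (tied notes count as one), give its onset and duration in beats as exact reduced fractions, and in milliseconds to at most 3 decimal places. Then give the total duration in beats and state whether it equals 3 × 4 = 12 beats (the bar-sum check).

1) 0.0ms=0b +439.56ms=4/7b
2) 439.56ms=4/7b +439.56ms=4/7b
3) 879.121ms=8/7b +439.56ms=4/7b
4) 1318.681ms=12/7b +439.56ms=4/7b
5) 1758.242ms=16/7b +439.56ms=4/7b
6) 2197.802ms=20/7b +439.56ms=4/7b
7) 2637.363ms=24/7b +3516.484ms=32/7b
8) 6153.846ms=8b +439.56ms=4/7b
9) 6593.407ms=60/7b +439.56ms=4/7b
10) 7032.967ms=64/7b +439.56ms=4/7b
11) 7472.527ms=68/7b +439.56ms=4/7b
12) 7912.088ms=72/7b +439.56ms=4/7b
13) 8351.648ms=76/7b +439.56ms=4/7b
14) 8791.209ms=80/7b +439.56ms=4/7b
Σ=12b of 12 (78bpm 4/4) — PASS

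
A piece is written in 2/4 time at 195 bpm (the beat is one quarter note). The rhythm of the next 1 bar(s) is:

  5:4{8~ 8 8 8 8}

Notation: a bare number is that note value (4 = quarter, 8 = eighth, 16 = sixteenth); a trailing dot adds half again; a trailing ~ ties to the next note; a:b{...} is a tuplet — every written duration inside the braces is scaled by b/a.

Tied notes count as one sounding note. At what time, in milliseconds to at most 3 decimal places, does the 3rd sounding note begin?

note 3 onset = 6/5b = 369.231ms

1. 0.0ms @ 0 + 246.154ms (4/5)
2. 246.154ms @ 4/5 + 123.077ms (2/5)
3. 369.231ms @ 6/5 + 123.077ms (2/5)
4. 492.308ms @ 8/5 + 123.077ms (2/5)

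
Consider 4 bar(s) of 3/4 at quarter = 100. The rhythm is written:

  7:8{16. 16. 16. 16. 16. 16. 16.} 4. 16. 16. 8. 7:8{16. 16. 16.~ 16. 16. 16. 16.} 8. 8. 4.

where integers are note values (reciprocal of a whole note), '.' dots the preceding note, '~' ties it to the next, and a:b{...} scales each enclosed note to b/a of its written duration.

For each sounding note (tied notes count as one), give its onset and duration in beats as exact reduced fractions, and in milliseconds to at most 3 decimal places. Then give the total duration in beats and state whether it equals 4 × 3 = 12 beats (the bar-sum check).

1) 0.0ms=0b +257.143ms=3/7b
2) 257.143ms=3/7b +257.143ms=3/7b
3) 514.286ms=6/7b +257.143ms=3/7b
4) 771.429ms=9/7b +257.143ms=3/7b
5) 1028.571ms=12/7b +257.143ms=3/7b
6) 1285.714ms=15/7b +257.143ms=3/7b
7) 1542.857ms=18/7b +257.143ms=3/7b
8) 1800.0ms=3b +900.0ms=3/2b
9) 2700.0ms=9/2b +225.0ms=3/8b
10) 2925.0ms=39/8b +225.0ms=3/8b
11) 3150.0ms=21/4b +450.0ms=3/4b
12) 3600.0ms=6b +257.143ms=3/7b
13) 3857.143ms=45/7b +257.143ms=3/7b
14) 4114.286ms=48/7b +514.286ms=6/7b
15) 4628.571ms=54/7b +257.143ms=3/7b
16) 4885.714ms=57/7b +257.143ms=3/7b
17) 5142.857ms=60/7b +257.143ms=3/7b
18) 5400.0ms=9b +450.0ms=3/4b
19) 5850.0ms=39/4b +450.0ms=3/4b
20) 6300.0ms=21/2b +900.0ms=3/2b
Σ=12b of 12 (100bpm 3/4) — PASS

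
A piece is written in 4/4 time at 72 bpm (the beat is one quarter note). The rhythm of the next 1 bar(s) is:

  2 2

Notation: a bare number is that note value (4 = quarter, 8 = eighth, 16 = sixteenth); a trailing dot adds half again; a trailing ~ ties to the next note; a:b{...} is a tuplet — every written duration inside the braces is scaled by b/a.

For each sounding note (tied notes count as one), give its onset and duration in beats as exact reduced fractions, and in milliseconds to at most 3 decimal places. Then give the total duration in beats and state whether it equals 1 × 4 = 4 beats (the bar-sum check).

1) 0.0ms=0b +1666.667ms=2b
2) 1666.667ms=2b +1666.667ms=2b
Σ=4b of 4 (72bpm 4/4) — PASS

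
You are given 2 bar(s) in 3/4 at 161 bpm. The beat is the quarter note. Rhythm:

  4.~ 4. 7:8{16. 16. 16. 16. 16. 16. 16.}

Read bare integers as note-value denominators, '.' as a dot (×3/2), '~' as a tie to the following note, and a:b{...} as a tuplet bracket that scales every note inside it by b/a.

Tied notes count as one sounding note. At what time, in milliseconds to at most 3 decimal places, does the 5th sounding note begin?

note 5 onset = 30/7b = 1597.161ms

1. 0.0ms @ 0 + 1118.012ms (3)
2. 1118.012ms @ 3 + 159.716ms (3/7)
3. 1277.728ms @ 24/7 + 159.716ms (3/7)
4. 1437.445ms @ 27/7 + 159.716ms (3/7)
5. 1597.161ms @ 30/7 + 159.716ms (3/7)
6. 1756.877ms @ 33/7 + 159.716ms (3/7)
7. 1916.593ms @ 36/7 + 159.716ms (3/7)
8. 2076.309ms @ 39/7 + 159.716ms (3/7)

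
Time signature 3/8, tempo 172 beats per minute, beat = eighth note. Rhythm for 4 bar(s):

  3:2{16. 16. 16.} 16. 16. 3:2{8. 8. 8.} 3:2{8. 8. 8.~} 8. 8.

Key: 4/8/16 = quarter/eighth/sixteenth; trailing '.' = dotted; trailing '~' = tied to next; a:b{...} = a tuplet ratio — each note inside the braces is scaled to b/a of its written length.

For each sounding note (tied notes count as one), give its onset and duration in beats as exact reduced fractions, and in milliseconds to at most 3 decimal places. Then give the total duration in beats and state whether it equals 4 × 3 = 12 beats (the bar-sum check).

1) 0.0ms=0b +174.419ms=1/2b
2) 174.419ms=1/2b +174.419ms=1/2b
3) 348.837ms=1b +174.419ms=1/2b
4) 523.256ms=3/2b +261.628ms=3/4b
5) 784.884ms=9/4b +261.628ms=3/4b
6) 1046.512ms=3b +348.837ms=1b
7) 1395.349ms=4b +348.837ms=1b
8) 1744.186ms=5b +348.837ms=1b
9) 2093.023ms=6b +348.837ms=1b
10) 2441.86ms=7b +348.837ms=1b
11) 2790.698ms=8b +872.093ms=5/2b
12) 3662.791ms=21/2b +523.256ms=3/2b
Σ=12b of 12 (172bpm 3/8) — PASS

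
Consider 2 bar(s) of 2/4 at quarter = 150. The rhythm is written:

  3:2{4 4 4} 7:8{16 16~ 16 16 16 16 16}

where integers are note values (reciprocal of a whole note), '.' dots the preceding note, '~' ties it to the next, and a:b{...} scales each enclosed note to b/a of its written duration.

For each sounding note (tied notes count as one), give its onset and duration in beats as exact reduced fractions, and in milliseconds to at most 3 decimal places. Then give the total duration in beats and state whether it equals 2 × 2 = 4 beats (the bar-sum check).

1) 0.0ms=0b +266.667ms=2/3b
2) 266.667ms=2/3b +266.667ms=2/3b
3) 533.333ms=4/3b +266.667ms=2/3b
4) 800.0ms=2b +114.286ms=2/7b
5) 914.286ms=16/7b +228.571ms=4/7b
6) 1142.857ms=20/7b +114.286ms=2/7b
7) 1257.143ms=22/7b +114.286ms=2/7b
8) 1371.429ms=24/7b +114.286ms=2/7b
9) 1485.714ms=26/7b +114.286ms=2/7b
Σ=4b of 4 (150bpm 2/4) — PASS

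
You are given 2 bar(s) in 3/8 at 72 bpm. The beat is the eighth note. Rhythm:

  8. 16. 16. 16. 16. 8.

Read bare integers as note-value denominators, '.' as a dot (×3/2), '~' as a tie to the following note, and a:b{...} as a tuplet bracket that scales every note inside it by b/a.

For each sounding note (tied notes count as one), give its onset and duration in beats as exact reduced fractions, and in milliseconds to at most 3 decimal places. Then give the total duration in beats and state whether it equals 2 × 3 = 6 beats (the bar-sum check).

1) 0.0ms=0b +1250.0ms=3/2b
2) 1250.0ms=3/2b +625.0ms=3/4b
3) 1875.0ms=9/4b +625.0ms=3/4b
4) 2500.0ms=3b +625.0ms=3/4b
5) 3125.0ms=15/4b +625.0ms=3/4b
6) 3750.0ms=9/2b +1250.0ms=3/2b
Σ=6b of 6 (72bpm 3/8) — PASS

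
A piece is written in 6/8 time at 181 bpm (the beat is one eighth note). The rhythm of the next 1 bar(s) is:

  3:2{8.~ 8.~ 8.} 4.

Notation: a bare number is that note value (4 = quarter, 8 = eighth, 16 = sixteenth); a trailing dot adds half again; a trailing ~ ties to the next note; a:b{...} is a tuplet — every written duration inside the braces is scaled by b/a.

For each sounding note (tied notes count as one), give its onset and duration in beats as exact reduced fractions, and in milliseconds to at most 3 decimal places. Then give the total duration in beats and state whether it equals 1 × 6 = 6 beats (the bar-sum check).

1) 0.0ms=0b +994.475ms=3b
2) 994.475ms=3b +994.475ms=3b
Σ=6b of 6 (181bpm 6/8) — PASS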